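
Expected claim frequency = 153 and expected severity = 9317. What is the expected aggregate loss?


E[S] = E[N] * E[X]
= 153 * 9317
= 1.4255e+06


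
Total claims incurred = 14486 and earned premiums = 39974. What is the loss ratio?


Loss ratio = claims / premiums
= 14486 / 39974
= 0.3624


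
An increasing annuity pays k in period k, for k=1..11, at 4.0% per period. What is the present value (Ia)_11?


(Ia)_n = sum_{k=1}^{n} k * v^k, v = 1/(1+i)
v = 0.961538
Sum computed term by term:
(Ia)_11 = 49.1376


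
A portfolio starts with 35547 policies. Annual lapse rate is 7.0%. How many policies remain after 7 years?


remaining = initial * (1 - lapse)^years
= 35547 * (1 - 0.07)^7
= 35547 * 0.601701
= 21388.6608


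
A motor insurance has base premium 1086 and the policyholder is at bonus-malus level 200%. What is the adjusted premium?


adjusted = base * BM_level / 100
= 1086 * 200 / 100
= 1086 * 2.0
= 2172.0


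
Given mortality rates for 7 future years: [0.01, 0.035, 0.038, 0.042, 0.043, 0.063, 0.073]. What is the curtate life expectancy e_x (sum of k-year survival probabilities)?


e_x = sum_{k=1}^{n} k_p_x
k_p_x values:
  1_p_x = 0.99
  2_p_x = 0.95535
  3_p_x = 0.919047
  4_p_x = 0.880447
  5_p_x = 0.842588
  6_p_x = 0.789505
  7_p_x = 0.731871
e_x = 6.1088


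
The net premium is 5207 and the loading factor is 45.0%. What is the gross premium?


Gross = net * (1 + loading)
= 5207 * (1 + 0.45)
= 5207 * 1.45
= 7550.15


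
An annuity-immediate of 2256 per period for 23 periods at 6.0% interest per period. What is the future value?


FV = PMT * ((1+i)^n - 1) / i
= 2256 * ((1.06)^23 - 1) / 0.06
= 2256 * (3.81975 - 1) / 0.06
= 106022.5873


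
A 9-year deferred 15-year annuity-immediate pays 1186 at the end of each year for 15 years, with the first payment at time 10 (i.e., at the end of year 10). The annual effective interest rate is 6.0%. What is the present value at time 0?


PV at time 9 of the 15-year annuity-immediate:
a_n = 1186 * (1-(1+0.06)^(-15))/0.06 = 11518.7273
Discount back 9 years to time 0:
PV = 11518.7273 * (1+0.06)^(-9)
= 11518.7273 * 0.591898
= 6817.917


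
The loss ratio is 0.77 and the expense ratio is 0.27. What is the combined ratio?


Combined ratio = loss ratio + expense ratio
= 0.77 + 0.27
= 1.04


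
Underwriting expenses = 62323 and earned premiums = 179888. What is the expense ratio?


Expense ratio = expenses / premiums
= 62323 / 179888
= 0.3465


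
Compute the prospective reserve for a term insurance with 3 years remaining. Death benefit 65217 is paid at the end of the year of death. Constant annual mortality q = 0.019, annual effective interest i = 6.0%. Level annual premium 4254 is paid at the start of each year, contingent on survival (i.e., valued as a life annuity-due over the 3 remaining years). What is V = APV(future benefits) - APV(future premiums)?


v = 1/(1+i) = 0.943396
APV(future benefits) per unit = sum_{k=0}^{2} k_p_x * q * v^(k+1) = 0.049865
APV(future benefits) = 65217 * 0.049865 = 3252.0778
Life annuity-due factor ä_{x:3} = sum_{k=0}^{2} k_p_x * v^k = 2.78197
APV(future premiums) = 4254 * 2.78197 = 11834.4985
V = 3252.0778 - 11834.4985
= -8582.4207


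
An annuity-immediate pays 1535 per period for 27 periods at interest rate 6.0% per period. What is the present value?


PV = PMT * (1 - (1+i)^(-n)) / i
= 1535 * (1 - (1+0.06)^(-27)) / 0.06
= 1535 * (1 - 0.207368) / 0.06
= 1535 * 13.210534
= 20278.1699


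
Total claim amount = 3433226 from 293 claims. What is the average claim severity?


severity = total / number
= 3433226 / 293
= 11717.4949


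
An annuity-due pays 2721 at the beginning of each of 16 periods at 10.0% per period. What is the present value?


PV_due = PMT * (1-(1+i)^(-n))/i * (1+i)
PV_immediate = 21288.3112
PV_due = 21288.3112 * 1.1
= 23417.1423


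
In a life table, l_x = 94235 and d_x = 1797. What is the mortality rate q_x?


q_x = d_x / l_x
= 1797 / 94235
= 0.0191


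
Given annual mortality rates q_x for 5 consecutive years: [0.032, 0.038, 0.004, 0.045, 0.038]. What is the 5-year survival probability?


p_k = 1 - q_k for each year
Survival = product of (1 - q_k)
= 0.968 * 0.962 * 0.996 * 0.955 * 0.962
= 0.8521


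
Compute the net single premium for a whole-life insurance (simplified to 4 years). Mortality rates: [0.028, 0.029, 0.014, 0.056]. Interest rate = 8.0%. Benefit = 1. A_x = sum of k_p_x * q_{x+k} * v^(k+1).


v = 0.925926
Year 0: k_p_x=1.0, q=0.028, term=0.025926
Year 1: k_p_x=0.972, q=0.029, term=0.024167
Year 2: k_p_x=0.943812, q=0.014, term=0.010489
Year 3: k_p_x=0.930599, q=0.056, term=0.038305
A_x = 0.0989


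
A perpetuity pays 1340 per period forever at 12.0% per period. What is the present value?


PV = PMT / i
= 1340 / 0.12
= 11166.6667


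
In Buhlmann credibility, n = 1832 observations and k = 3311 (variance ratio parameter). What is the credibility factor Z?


Z = n / (n + k)
= 1832 / (1832 + 3311)
= 1832 / 5143
= 0.3562


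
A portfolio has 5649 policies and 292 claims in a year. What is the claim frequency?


frequency = claims / policies
= 292 / 5649
= 0.0517


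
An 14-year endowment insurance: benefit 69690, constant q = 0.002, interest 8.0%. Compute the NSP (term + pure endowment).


Term component = 1137.05
Pure endowment = 14_p_x * v^14 * benefit = 0.972361 * 0.340461 * 69690 = 23070.9493
NSP = 24207.9994


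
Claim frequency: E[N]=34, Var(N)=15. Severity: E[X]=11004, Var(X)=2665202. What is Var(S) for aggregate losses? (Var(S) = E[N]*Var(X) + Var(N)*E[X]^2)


Var(S) = E[N]*Var(X) + Var(N)*E[X]^2
= 34*2665202 + 15*11004^2
= 90616868 + 1816320240
= 1.9069e+09


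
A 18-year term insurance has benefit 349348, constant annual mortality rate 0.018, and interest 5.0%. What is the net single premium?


NSP = benefit * sum_{k=0}^{n-1} k_p_x * q * v^(k+1)
With constant q=0.018, v=0.952381
Sum = 0.185389
NSP = 349348 * 0.185389
= 64765.4452


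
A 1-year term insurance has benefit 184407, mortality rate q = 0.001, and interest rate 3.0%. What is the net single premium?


NSP = benefit * q * v
v = 1/(1+i) = 0.970874
NSP = 184407 * 0.001 * 0.970874
= 179.0359


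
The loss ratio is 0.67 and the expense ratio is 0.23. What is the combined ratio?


Combined ratio = loss ratio + expense ratio
= 0.67 + 0.23
= 0.9


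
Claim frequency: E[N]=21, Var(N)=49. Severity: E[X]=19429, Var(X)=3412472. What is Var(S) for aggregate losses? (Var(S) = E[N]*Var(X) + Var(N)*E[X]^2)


Var(S) = E[N]*Var(X) + Var(N)*E[X]^2
= 21*3412472 + 49*19429^2
= 71661912 + 18496816009
= 1.8568e+10


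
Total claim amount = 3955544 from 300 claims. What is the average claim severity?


severity = total / number
= 3955544 / 300
= 13185.1467


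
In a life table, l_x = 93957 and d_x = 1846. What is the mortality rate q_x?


q_x = d_x / l_x
= 1846 / 93957
= 0.0196


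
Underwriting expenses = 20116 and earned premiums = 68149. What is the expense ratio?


Expense ratio = expenses / premiums
= 20116 / 68149
= 0.2952


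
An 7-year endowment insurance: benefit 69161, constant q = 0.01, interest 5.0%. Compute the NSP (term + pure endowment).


Term component = 3891.4423
Pure endowment = 7_p_x * v^7 * benefit = 0.932065 * 0.710681 * 69161 = 45812.3461
NSP = 49703.7884


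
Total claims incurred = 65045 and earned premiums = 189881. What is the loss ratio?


Loss ratio = claims / premiums
= 65045 / 189881
= 0.3426


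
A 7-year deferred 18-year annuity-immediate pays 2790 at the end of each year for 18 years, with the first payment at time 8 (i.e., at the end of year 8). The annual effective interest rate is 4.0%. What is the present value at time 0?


PV at time 7 of the 18-year annuity-immediate:
a_n = 2790 * (1-(1+0.04)^(-18))/0.04 = 35319.4386
Discount back 7 years to time 0:
PV = 35319.4386 * (1+0.04)^(-7)
= 35319.4386 * 0.759918
= 26839.8705


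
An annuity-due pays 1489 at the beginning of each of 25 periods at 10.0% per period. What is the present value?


PV_due = PMT * (1-(1+i)^(-n))/i * (1+i)
PV_immediate = 13515.7126
PV_due = 13515.7126 * 1.1
= 14867.2838


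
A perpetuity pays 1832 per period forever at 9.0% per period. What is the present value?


PV = PMT / i
= 1832 / 0.09
= 20355.5556


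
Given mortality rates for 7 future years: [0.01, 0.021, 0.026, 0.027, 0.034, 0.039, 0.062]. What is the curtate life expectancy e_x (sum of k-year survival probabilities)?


e_x = sum_{k=1}^{n} k_p_x
k_p_x values:
  1_p_x = 0.99
  2_p_x = 0.96921
  3_p_x = 0.944011
  4_p_x = 0.918522
  5_p_x = 0.887292
  6_p_x = 0.852688
  7_p_x = 0.799821
e_x = 6.3615


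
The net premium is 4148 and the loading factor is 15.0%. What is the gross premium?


Gross = net * (1 + loading)
= 4148 * (1 + 0.15)
= 4148 * 1.15
= 4770.2


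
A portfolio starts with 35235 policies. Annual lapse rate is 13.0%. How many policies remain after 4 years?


remaining = initial * (1 - lapse)^years
= 35235 * (1 - 0.13)^4
= 35235 * 0.572898
= 20186.0473


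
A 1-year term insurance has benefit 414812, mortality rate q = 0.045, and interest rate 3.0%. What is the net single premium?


NSP = benefit * q * v
v = 1/(1+i) = 0.970874
NSP = 414812 * 0.045 * 0.970874
= 18122.8544


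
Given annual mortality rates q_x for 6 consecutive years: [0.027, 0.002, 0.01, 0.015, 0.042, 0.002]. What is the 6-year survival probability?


p_k = 1 - q_k for each year
Survival = product of (1 - q_k)
= 0.973 * 0.998 * 0.99 * 0.985 * 0.958 * 0.998
= 0.9053


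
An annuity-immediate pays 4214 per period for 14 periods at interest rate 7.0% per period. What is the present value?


PV = PMT * (1 - (1+i)^(-n)) / i
= 4214 * (1 - (1+0.07)^(-14)) / 0.07
= 4214 * (1 - 0.387817) / 0.07
= 4214 * 8.745468
= 36853.4021


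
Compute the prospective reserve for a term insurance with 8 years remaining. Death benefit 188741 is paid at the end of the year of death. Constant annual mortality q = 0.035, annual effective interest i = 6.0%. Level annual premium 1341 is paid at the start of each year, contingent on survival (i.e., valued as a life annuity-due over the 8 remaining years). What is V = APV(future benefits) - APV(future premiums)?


v = 1/(1+i) = 0.943396
APV(future benefits) per unit = sum_{k=0}^{7} k_p_x * q * v^(k+1) = 0.194595
APV(future benefits) = 188741 * 0.194595 = 36727.9676
Life annuity-due factor ä_{x:8} = sum_{k=0}^{7} k_p_x * v^k = 5.893435
APV(future premiums) = 1341 * 5.893435 = 7903.0957
V = 36727.9676 - 7903.0957
= 28824.8718


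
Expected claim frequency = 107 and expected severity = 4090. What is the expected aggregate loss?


E[S] = E[N] * E[X]
= 107 * 4090
= 437630


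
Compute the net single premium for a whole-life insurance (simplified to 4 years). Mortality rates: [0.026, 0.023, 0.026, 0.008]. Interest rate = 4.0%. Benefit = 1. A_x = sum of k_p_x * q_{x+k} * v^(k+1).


v = 0.961538
Year 0: k_p_x=1.0, q=0.026, term=0.025
Year 1: k_p_x=0.974, q=0.023, term=0.020712
Year 2: k_p_x=0.951598, q=0.026, term=0.021995
Year 3: k_p_x=0.926856, q=0.008, term=0.006338
A_x = 0.074


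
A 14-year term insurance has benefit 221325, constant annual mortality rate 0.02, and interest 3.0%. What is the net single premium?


NSP = benefit * sum_{k=0}^{n-1} k_p_x * q * v^(k+1)
With constant q=0.02, v=0.970874
Sum = 0.200702
NSP = 221325 * 0.200702
= 44420.2722


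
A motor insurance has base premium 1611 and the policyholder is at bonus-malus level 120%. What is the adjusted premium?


adjusted = base * BM_level / 100
= 1611 * 120 / 100
= 1611 * 1.2
= 1933.2


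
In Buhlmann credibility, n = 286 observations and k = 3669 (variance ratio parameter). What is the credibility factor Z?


Z = n / (n + k)
= 286 / (286 + 3669)
= 286 / 3955
= 0.0723


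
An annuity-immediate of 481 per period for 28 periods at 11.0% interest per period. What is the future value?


FV = PMT * ((1+i)^n - 1) / i
= 481 * ((1.11)^28 - 1) / 0.11
= 481 * (18.579901 - 1) / 0.11
= 76872.1145


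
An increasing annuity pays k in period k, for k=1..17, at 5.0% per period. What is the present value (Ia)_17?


(Ia)_n = sum_{k=1}^{n} k * v^k, v = 1/(1+i)
v = 0.952381
Sum computed term by term:
(Ia)_17 = 88.4145


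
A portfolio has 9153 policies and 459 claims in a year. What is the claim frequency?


frequency = claims / policies
= 459 / 9153
= 0.0501


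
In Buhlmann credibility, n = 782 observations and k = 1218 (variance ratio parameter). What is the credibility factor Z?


Z = n / (n + k)
= 782 / (782 + 1218)
= 782 / 2000
= 0.391


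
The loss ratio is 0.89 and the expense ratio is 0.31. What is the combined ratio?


Combined ratio = loss ratio + expense ratio
= 0.89 + 0.31
= 1.2


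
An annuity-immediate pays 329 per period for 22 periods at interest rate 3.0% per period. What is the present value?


PV = PMT * (1 - (1+i)^(-n)) / i
= 329 * (1 - (1+0.03)^(-22)) / 0.03
= 329 * (1 - 0.521893) / 0.03
= 329 * 15.936917
= 5243.2456


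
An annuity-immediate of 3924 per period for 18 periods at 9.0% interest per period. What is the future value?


FV = PMT * ((1+i)^n - 1) / i
= 3924 * ((1.09)^18 - 1) / 0.09
= 3924 * (4.71712 - 1) / 0.09
= 162066.4502


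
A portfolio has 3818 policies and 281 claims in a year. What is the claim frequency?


frequency = claims / policies
= 281 / 3818
= 0.0736


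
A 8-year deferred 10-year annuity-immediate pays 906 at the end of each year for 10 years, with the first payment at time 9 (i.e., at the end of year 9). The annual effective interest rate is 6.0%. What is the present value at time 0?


PV at time 8 of the 10-year annuity-immediate:
a_n = 906 * (1-(1+0.06)^(-10))/0.06 = 6668.2389
Discount back 8 years to time 0:
PV = 6668.2389 * (1+0.06)^(-8)
= 6668.2389 * 0.627412
= 4183.7356


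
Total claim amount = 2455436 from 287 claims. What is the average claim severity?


severity = total / number
= 2455436 / 287
= 8555.5261


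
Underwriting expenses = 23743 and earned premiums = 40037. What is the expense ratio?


Expense ratio = expenses / premiums
= 23743 / 40037
= 0.593


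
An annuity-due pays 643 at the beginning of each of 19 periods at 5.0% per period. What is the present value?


PV_due = PMT * (1-(1+i)^(-n))/i * (1+i)
PV_immediate = 7770.8613
PV_due = 7770.8613 * 1.05
= 8159.4044


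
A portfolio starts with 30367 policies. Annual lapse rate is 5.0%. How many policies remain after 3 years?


remaining = initial * (1 - lapse)^years
= 30367 * (1 - 0.05)^3
= 30367 * 0.857375
= 26035.9066


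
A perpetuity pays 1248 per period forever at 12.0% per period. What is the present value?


PV = PMT / i
= 1248 / 0.12
= 10400.0


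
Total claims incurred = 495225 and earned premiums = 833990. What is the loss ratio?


Loss ratio = claims / premiums
= 495225 / 833990
= 0.5938


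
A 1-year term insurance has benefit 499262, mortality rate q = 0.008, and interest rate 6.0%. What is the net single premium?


NSP = benefit * q * v
v = 1/(1+i) = 0.943396
NSP = 499262 * 0.008 * 0.943396
= 3768.0151


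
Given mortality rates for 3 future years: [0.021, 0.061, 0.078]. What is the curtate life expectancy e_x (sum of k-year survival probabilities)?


e_x = sum_{k=1}^{n} k_p_x
k_p_x values:
  1_p_x = 0.979
  2_p_x = 0.919281
  3_p_x = 0.847577
e_x = 2.7459


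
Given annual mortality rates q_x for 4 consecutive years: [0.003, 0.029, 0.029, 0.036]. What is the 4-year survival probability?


p_k = 1 - q_k for each year
Survival = product of (1 - q_k)
= 0.997 * 0.971 * 0.971 * 0.964
= 0.9062


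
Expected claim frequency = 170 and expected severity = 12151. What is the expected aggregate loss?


E[S] = E[N] * E[X]
= 170 * 12151
= 2.0657e+06


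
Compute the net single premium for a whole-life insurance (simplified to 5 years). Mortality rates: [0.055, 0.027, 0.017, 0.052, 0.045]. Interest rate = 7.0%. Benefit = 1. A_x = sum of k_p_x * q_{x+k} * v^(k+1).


v = 0.934579
Year 0: k_p_x=1.0, q=0.055, term=0.051402
Year 1: k_p_x=0.945, q=0.027, term=0.022286
Year 2: k_p_x=0.919485, q=0.017, term=0.01276
Year 3: k_p_x=0.903854, q=0.052, term=0.035856
Year 4: k_p_x=0.856853, q=0.045, term=0.027492
A_x = 0.1498


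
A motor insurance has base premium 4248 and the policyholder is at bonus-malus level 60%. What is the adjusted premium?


adjusted = base * BM_level / 100
= 4248 * 60 / 100
= 4248 * 0.6
= 2548.8


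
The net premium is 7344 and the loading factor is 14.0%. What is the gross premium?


Gross = net * (1 + loading)
= 7344 * (1 + 0.14)
= 7344 * 1.14
= 8372.16


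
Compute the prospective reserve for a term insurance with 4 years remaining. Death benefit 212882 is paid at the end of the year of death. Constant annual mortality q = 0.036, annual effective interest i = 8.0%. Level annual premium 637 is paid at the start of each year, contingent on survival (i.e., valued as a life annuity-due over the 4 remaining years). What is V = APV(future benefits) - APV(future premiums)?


v = 1/(1+i) = 0.925926
APV(future benefits) per unit = sum_{k=0}^{3} k_p_x * q * v^(k+1) = 0.113349
APV(future benefits) = 212882 * 0.113349 = 24129.9041
Life annuity-due factor ä_{x:4} = sum_{k=0}^{3} k_p_x * v^k = 3.400462
APV(future premiums) = 637 * 3.400462 = 2166.0942
V = 24129.9041 - 2166.0942
= 21963.8099


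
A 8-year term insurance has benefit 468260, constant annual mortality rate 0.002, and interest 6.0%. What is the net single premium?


NSP = benefit * sum_{k=0}^{n-1} k_p_x * q * v^(k+1)
With constant q=0.002, v=0.943396
Sum = 0.012341
NSP = 468260 * 0.012341
= 5778.5737


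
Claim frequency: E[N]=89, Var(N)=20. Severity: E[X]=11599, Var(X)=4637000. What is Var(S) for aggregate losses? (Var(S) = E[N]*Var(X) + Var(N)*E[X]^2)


Var(S) = E[N]*Var(X) + Var(N)*E[X]^2
= 89*4637000 + 20*11599^2
= 412693000 + 2690736020
= 3.1034e+09


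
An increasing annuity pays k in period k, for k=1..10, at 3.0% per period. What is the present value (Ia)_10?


(Ia)_n = sum_{k=1}^{n} k * v^k, v = 1/(1+i)
v = 0.970874
Sum computed term by term:
(Ia)_10 = 44.839


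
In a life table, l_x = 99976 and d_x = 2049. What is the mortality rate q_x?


q_x = d_x / l_x
= 2049 / 99976
= 0.0205


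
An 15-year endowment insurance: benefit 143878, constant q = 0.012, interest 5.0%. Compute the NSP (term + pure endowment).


Term component = 16671.0399
Pure endowment = 15_p_x * v^15 * benefit = 0.834361 * 0.481017 * 143878 = 57744.2939
NSP = 74415.3338


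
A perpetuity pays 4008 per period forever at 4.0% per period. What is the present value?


PV = PMT / i
= 4008 / 0.04
= 100200.0


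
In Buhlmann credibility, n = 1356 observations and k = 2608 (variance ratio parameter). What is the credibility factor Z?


Z = n / (n + k)
= 1356 / (1356 + 2608)
= 1356 / 3964
= 0.3421


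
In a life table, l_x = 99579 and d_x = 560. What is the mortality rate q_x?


q_x = d_x / l_x
= 560 / 99579
= 0.0056


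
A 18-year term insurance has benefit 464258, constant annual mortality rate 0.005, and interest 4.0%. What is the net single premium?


NSP = benefit * sum_{k=0}^{n-1} k_p_x * q * v^(k+1)
With constant q=0.005, v=0.961538
Sum = 0.060996
NSP = 464258 * 0.060996
= 28317.6592


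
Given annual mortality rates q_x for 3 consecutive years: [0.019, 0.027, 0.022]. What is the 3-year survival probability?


p_k = 1 - q_k for each year
Survival = product of (1 - q_k)
= 0.981 * 0.973 * 0.978
= 0.9335


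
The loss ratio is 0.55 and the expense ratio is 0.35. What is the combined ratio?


Combined ratio = loss ratio + expense ratio
= 0.55 + 0.35
= 0.9


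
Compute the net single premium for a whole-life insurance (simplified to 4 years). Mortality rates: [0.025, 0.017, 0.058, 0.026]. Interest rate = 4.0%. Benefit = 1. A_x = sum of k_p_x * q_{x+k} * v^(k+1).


v = 0.961538
Year 0: k_p_x=1.0, q=0.025, term=0.024038
Year 1: k_p_x=0.975, q=0.017, term=0.015325
Year 2: k_p_x=0.958425, q=0.058, term=0.049418
Year 3: k_p_x=0.902836, q=0.026, term=0.020065
A_x = 0.1088


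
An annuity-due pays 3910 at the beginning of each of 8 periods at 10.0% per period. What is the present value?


PV_due = PMT * (1-(1+i)^(-n))/i * (1+i)
PV_immediate = 20859.5614
PV_due = 20859.5614 * 1.1
= 22945.5176


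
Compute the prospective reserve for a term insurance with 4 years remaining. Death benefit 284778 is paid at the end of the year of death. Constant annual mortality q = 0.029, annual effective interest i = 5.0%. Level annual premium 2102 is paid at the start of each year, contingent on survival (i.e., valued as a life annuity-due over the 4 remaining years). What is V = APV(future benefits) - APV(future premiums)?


v = 1/(1+i) = 0.952381
APV(future benefits) per unit = sum_{k=0}^{3} k_p_x * q * v^(k+1) = 0.098622
APV(future benefits) = 284778 * 0.098622 = 28085.3134
Life annuity-due factor ä_{x:4} = sum_{k=0}^{3} k_p_x * v^k = 3.570789
APV(future premiums) = 2102 * 3.570789 = 7505.7977
V = 28085.3134 - 7505.7977
= 20579.5158


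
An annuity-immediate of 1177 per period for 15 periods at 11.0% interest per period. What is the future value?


FV = PMT * ((1+i)^n - 1) / i
= 1177 * ((1.11)^15 - 1) / 0.11
= 1177 * (4.784589 - 1) / 0.11
= 40495.1075


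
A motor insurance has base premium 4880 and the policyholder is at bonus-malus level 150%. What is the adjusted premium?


adjusted = base * BM_level / 100
= 4880 * 150 / 100
= 4880 * 1.5
= 7320.0


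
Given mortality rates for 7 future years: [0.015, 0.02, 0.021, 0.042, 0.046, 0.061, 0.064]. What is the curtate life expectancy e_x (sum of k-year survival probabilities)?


e_x = sum_{k=1}^{n} k_p_x
k_p_x values:
  1_p_x = 0.985
  2_p_x = 0.9653
  3_p_x = 0.945029
  4_p_x = 0.905337
  5_p_x = 0.863692
  6_p_x = 0.811007
  7_p_x = 0.759102
e_x = 6.2345


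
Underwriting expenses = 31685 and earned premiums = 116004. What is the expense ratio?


Expense ratio = expenses / premiums
= 31685 / 116004
= 0.2731


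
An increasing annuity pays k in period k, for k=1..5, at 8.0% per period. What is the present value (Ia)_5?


(Ia)_n = sum_{k=1}^{n} k * v^k, v = 1/(1+i)
v = 0.925926
Sum computed term by term:
(Ia)_5 = 11.3651


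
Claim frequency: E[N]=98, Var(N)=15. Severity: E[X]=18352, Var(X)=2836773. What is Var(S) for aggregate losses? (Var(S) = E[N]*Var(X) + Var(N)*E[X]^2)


Var(S) = E[N]*Var(X) + Var(N)*E[X]^2
= 98*2836773 + 15*18352^2
= 278003754 + 5051938560
= 5.3299e+09


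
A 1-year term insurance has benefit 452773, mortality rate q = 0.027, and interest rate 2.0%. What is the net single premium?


NSP = benefit * q * v
v = 1/(1+i) = 0.980392
NSP = 452773 * 0.027 * 0.980392
= 11985.1676


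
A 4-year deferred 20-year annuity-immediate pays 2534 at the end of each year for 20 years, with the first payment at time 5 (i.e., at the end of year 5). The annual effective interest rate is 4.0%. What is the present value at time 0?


PV at time 4 of the 20-year annuity-immediate:
a_n = 2534 * (1-(1+0.04)^(-20))/0.04 = 34437.887
Discount back 4 years to time 0:
PV = 34437.887 * (1+0.04)^(-4)
= 34437.887 * 0.854804
= 29437.6501


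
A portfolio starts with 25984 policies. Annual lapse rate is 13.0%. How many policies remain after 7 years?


remaining = initial * (1 - lapse)^years
= 25984 * (1 - 0.13)^7
= 25984 * 0.377255
= 9802.5886


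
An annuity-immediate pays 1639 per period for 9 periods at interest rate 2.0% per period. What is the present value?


PV = PMT * (1 - (1+i)^(-n)) / i
= 1639 * (1 - (1+0.02)^(-9)) / 0.02
= 1639 * (1 - 0.836755) / 0.02
= 1639 * 8.162237
= 13377.906


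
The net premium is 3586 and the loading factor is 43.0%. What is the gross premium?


Gross = net * (1 + loading)
= 3586 * (1 + 0.43)
= 3586 * 1.43
= 5127.98


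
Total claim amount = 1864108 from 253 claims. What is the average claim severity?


severity = total / number
= 1864108 / 253
= 7368.0158


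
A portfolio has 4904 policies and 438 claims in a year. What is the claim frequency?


frequency = claims / policies
= 438 / 4904
= 0.0893


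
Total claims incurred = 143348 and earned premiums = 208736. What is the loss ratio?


Loss ratio = claims / premiums
= 143348 / 208736
= 0.6867


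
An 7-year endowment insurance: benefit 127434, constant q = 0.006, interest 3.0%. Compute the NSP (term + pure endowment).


Term component = 4682.1321
Pure endowment = 7_p_x * v^7 * benefit = 0.958748 * 0.813092 * 127434 = 99341.2072
NSP = 104023.3393


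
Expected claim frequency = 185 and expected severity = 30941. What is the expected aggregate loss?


E[S] = E[N] * E[X]
= 185 * 30941
= 5.7241e+06


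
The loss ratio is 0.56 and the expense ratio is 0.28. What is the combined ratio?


Combined ratio = loss ratio + expense ratio
= 0.56 + 0.28
= 0.84


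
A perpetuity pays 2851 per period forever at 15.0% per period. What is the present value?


PV = PMT / i
= 2851 / 0.15
= 19006.6667


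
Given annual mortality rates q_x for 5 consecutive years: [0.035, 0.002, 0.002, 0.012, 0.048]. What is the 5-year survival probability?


p_k = 1 - q_k for each year
Survival = product of (1 - q_k)
= 0.965 * 0.998 * 0.998 * 0.988 * 0.952
= 0.904


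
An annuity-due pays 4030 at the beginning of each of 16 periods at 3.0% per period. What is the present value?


PV_due = PMT * (1-(1+i)^(-n))/i * (1+i)
PV_immediate = 50621.2412
PV_due = 50621.2412 * 1.03
= 52139.8784


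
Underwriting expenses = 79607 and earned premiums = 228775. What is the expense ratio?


Expense ratio = expenses / premiums
= 79607 / 228775
= 0.348


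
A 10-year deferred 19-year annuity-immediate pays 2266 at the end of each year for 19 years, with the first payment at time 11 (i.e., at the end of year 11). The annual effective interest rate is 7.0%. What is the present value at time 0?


PV at time 10 of the 19-year annuity-immediate:
a_n = 2266 * (1-(1+0.07)^(-19))/0.07 = 23420.4588
Discount back 10 years to time 0:
PV = 23420.4588 * (1+0.07)^(-10)
= 23420.4588 * 0.508349
= 11905.7737


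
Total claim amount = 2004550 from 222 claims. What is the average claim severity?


severity = total / number
= 2004550 / 222
= 9029.5045


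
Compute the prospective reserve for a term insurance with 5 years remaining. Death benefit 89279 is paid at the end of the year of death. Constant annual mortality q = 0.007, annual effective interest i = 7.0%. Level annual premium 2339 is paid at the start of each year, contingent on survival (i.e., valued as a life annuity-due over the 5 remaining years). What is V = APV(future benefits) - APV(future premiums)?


v = 1/(1+i) = 0.934579
APV(future benefits) per unit = sum_{k=0}^{4} k_p_x * q * v^(k+1) = 0.028329
APV(future benefits) = 89279 * 0.028329 = 2529.2044
Life annuity-due factor ä_{x:5} = sum_{k=0}^{4} k_p_x * v^k = 4.330323
APV(future premiums) = 2339 * 4.330323 = 10128.6267
V = 2529.2044 - 10128.6267
= -7599.4223


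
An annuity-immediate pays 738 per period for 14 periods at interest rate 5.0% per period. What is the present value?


PV = PMT * (1 - (1+i)^(-n)) / i
= 738 * (1 - (1+0.05)^(-14)) / 0.05
= 738 * (1 - 0.505068) / 0.05
= 738 * 9.898641
= 7305.197


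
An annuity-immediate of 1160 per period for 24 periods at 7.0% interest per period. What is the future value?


FV = PMT * ((1+i)^n - 1) / i
= 1160 * ((1.07)^24 - 1) / 0.07
= 1160 * (5.072367 - 1) / 0.07
= 67484.9381


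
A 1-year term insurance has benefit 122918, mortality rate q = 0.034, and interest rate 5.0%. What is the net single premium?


NSP = benefit * q * v
v = 1/(1+i) = 0.952381
NSP = 122918 * 0.034 * 0.952381
= 3980.2019


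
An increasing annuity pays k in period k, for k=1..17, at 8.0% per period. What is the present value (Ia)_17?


(Ia)_n = sum_{k=1}^{n} k * v^k, v = 1/(1+i)
v = 0.925926
Sum computed term by term:
(Ia)_17 = 65.71


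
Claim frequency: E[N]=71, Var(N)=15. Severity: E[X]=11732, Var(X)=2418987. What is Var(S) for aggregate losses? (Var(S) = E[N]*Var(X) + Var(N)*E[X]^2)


Var(S) = E[N]*Var(X) + Var(N)*E[X]^2
= 71*2418987 + 15*11732^2
= 171748077 + 2064597360
= 2.2363e+09


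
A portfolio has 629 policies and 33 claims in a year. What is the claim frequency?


frequency = claims / policies
= 33 / 629
= 0.0525


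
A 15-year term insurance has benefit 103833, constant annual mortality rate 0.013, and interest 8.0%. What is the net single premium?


NSP = benefit * sum_{k=0}^{n-1} k_p_x * q * v^(k+1)
With constant q=0.013, v=0.925926
Sum = 0.103572
NSP = 103833 * 0.103572
= 10754.2131


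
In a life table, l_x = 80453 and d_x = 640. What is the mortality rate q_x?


q_x = d_x / l_x
= 640 / 80453
= 0.008


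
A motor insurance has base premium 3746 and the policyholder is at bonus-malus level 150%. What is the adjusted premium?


adjusted = base * BM_level / 100
= 3746 * 150 / 100
= 3746 * 1.5
= 5619.0


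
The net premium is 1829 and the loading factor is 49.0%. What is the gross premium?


Gross = net * (1 + loading)
= 1829 * (1 + 0.49)
= 1829 * 1.49
= 2725.21


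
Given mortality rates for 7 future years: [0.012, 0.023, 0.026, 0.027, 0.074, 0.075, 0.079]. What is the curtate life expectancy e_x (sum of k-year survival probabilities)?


e_x = sum_{k=1}^{n} k_p_x
k_p_x values:
  1_p_x = 0.988
  2_p_x = 0.965276
  3_p_x = 0.940179
  4_p_x = 0.914794
  5_p_x = 0.847099
  6_p_x = 0.783567
  7_p_x = 0.721665
e_x = 6.1606


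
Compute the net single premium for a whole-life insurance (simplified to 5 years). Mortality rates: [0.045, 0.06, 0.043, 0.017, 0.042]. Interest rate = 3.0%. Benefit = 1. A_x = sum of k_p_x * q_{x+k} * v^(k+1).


v = 0.970874
Year 0: k_p_x=1.0, q=0.045, term=0.043689
Year 1: k_p_x=0.955, q=0.06, term=0.054011
Year 2: k_p_x=0.8977, q=0.043, term=0.035325
Year 3: k_p_x=0.859099, q=0.017, term=0.012976
Year 4: k_p_x=0.844494, q=0.042, term=0.030596
A_x = 0.1766


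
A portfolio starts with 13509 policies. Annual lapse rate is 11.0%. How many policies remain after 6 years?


remaining = initial * (1 - lapse)^years
= 13509 * (1 - 0.11)^6
= 13509 * 0.496981
= 6713.7203


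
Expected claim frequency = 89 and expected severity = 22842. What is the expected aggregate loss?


E[S] = E[N] * E[X]
= 89 * 22842
= 2.0329e+06


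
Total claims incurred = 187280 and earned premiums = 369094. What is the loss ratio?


Loss ratio = claims / premiums
= 187280 / 369094
= 0.5074


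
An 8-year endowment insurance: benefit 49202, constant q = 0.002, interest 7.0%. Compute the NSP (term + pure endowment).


Term component = 583.9158
Pure endowment = 8_p_x * v^8 * benefit = 0.984112 * 0.582009 * 49202 = 28181.0302
NSP = 28764.946


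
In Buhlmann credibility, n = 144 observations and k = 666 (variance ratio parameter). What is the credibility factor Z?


Z = n / (n + k)
= 144 / (144 + 666)
= 144 / 810
= 0.1778


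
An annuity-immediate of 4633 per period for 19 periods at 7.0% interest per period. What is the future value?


FV = PMT * ((1+i)^n - 1) / i
= 4633 * ((1.07)^19 - 1) / 0.07
= 4633 * (3.616528 - 1) / 0.07
= 173176.7439


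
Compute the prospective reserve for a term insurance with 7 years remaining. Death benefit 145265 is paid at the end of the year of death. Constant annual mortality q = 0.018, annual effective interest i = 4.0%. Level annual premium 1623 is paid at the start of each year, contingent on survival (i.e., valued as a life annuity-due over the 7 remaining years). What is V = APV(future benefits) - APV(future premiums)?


v = 1/(1+i) = 0.961538
APV(future benefits) per unit = sum_{k=0}^{6} k_p_x * q * v^(k+1) = 0.102666
APV(future benefits) = 145265 * 0.102666 = 14913.8232
Life annuity-due factor ä_{x:7} = sum_{k=0}^{6} k_p_x * v^k = 5.931832
APV(future premiums) = 1623 * 5.931832 = 9627.3632
V = 14913.8232 - 9627.3632
= 5286.46


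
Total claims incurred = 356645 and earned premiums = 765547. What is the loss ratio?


Loss ratio = claims / premiums
= 356645 / 765547
= 0.4659


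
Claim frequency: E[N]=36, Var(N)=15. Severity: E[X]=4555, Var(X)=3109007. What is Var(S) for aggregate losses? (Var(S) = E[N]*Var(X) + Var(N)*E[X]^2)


Var(S) = E[N]*Var(X) + Var(N)*E[X]^2
= 36*3109007 + 15*4555^2
= 111924252 + 311220375
= 4.2314e+08


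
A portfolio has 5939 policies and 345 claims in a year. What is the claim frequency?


frequency = claims / policies
= 345 / 5939
= 0.0581


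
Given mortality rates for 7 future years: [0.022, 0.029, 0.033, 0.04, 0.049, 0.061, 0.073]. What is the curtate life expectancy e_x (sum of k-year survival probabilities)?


e_x = sum_{k=1}^{n} k_p_x
k_p_x values:
  1_p_x = 0.978
  2_p_x = 0.949638
  3_p_x = 0.9183
  4_p_x = 0.881568
  5_p_x = 0.838371
  6_p_x = 0.78723
  7_p_x = 0.729763
e_x = 6.0829


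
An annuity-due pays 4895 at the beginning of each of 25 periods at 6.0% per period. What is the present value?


PV_due = PMT * (1-(1+i)^(-n))/i * (1+i)
PV_immediate = 62574.5284
PV_due = 62574.5284 * 1.06
= 66329.0001


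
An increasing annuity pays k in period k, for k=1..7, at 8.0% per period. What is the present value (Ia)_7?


(Ia)_n = sum_{k=1}^{n} k * v^k, v = 1/(1+i)
v = 0.925926
Sum computed term by term:
(Ia)_7 = 19.2306


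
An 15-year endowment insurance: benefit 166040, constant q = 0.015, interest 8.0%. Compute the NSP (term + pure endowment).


Term component = 19628.631
Pure endowment = 15_p_x * v^15 * benefit = 0.797156 * 0.315242 * 166040 = 41725.3367
NSP = 61353.9677


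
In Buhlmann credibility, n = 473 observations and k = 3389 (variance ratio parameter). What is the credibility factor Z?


Z = n / (n + k)
= 473 / (473 + 3389)
= 473 / 3862
= 0.1225


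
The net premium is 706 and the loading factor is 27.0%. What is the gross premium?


Gross = net * (1 + loading)
= 706 * (1 + 0.27)
= 706 * 1.27
= 896.62


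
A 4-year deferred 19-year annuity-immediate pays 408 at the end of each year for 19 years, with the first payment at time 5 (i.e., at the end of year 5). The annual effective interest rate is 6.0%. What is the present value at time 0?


PV at time 4 of the 19-year annuity-immediate:
a_n = 408 * (1-(1+0.06)^(-19))/0.06 = 4552.5115
Discount back 4 years to time 0:
PV = 4552.5115 * (1+0.06)^(-4)
= 4552.5115 * 0.792094
= 3606.0155


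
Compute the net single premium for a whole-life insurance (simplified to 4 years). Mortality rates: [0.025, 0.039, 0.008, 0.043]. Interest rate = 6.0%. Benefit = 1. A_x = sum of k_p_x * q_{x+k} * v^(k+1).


v = 0.943396
Year 0: k_p_x=1.0, q=0.025, term=0.023585
Year 1: k_p_x=0.975, q=0.039, term=0.033842
Year 2: k_p_x=0.936975, q=0.008, term=0.006294
Year 3: k_p_x=0.929479, q=0.043, term=0.031658
A_x = 0.0954


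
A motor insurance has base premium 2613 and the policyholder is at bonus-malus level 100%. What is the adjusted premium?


adjusted = base * BM_level / 100
= 2613 * 100 / 100
= 2613 * 1.0
= 2613.0


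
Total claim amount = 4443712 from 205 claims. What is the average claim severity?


severity = total / number
= 4443712 / 205
= 21676.6439


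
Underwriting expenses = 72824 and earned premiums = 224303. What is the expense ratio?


Expense ratio = expenses / premiums
= 72824 / 224303
= 0.3247


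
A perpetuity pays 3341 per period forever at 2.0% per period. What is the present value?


PV = PMT / i
= 3341 / 0.02
= 167050.0


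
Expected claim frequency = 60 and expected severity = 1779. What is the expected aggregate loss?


E[S] = E[N] * E[X]
= 60 * 1779
= 106740


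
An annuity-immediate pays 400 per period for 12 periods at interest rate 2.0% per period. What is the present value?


PV = PMT * (1 - (1+i)^(-n)) / i
= 400 * (1 - (1+0.02)^(-12)) / 0.02
= 400 * (1 - 0.788493) / 0.02
= 400 * 10.575341
= 4230.1365


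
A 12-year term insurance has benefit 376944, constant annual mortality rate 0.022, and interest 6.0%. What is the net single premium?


NSP = benefit * sum_{k=0}^{n-1} k_p_x * q * v^(k+1)
With constant q=0.022, v=0.943396
Sum = 0.166198
NSP = 376944 * 0.166198
= 62647.1991


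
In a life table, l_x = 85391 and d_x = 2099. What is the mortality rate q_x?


q_x = d_x / l_x
= 2099 / 85391
= 0.0246


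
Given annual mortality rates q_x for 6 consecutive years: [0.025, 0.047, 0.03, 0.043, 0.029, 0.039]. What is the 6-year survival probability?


p_k = 1 - q_k for each year
Survival = product of (1 - q_k)
= 0.975 * 0.953 * 0.97 * 0.957 * 0.971 * 0.961
= 0.8049


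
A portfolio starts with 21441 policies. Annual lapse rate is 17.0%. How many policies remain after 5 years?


remaining = initial * (1 - lapse)^years
= 21441 * (1 - 0.17)^5
= 21441 * 0.393904
= 8445.697


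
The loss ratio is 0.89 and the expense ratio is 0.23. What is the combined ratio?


Combined ratio = loss ratio + expense ratio
= 0.89 + 0.23
= 1.12


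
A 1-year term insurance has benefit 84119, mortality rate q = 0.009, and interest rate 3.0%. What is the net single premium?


NSP = benefit * q * v
v = 1/(1+i) = 0.970874
NSP = 84119 * 0.009 * 0.970874
= 735.0204


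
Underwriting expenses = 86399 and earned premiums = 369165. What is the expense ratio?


Expense ratio = expenses / premiums
= 86399 / 369165
= 0.234


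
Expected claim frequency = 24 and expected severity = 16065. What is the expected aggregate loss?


E[S] = E[N] * E[X]
= 24 * 16065
= 385560


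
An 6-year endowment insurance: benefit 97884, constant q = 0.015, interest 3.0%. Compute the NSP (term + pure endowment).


Term component = 7671.4534
Pure endowment = 6_p_x * v^6 * benefit = 0.913308 * 0.837484 * 97884 = 74869.6397
NSP = 82541.0931


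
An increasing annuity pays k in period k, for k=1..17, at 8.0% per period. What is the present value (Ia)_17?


(Ia)_n = sum_{k=1}^{n} k * v^k, v = 1/(1+i)
v = 0.925926
Sum computed term by term:
(Ia)_17 = 65.71


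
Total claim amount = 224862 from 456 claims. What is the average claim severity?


severity = total / number
= 224862 / 456
= 493.1184


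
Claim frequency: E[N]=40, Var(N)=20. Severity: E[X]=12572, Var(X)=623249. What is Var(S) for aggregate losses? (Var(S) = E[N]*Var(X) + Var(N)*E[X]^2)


Var(S) = E[N]*Var(X) + Var(N)*E[X]^2
= 40*623249 + 20*12572^2
= 24929960 + 3161103680
= 3.1860e+09


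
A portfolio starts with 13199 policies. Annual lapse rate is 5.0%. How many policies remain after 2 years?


remaining = initial * (1 - lapse)^years
= 13199 * (1 - 0.05)^2
= 13199 * 0.9025
= 11912.0975


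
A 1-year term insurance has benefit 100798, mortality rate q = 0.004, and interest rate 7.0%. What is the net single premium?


NSP = benefit * q * v
v = 1/(1+i) = 0.934579
NSP = 100798 * 0.004 * 0.934579
= 376.815


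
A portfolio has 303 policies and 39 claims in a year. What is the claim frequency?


frequency = claims / policies
= 39 / 303
= 0.1287


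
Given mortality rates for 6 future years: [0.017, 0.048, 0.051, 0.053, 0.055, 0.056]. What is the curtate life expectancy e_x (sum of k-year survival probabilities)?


e_x = sum_{k=1}^{n} k_p_x
k_p_x values:
  1_p_x = 0.983
  2_p_x = 0.935816
  3_p_x = 0.888089
  4_p_x = 0.841021
  5_p_x = 0.794765
  6_p_x = 0.750258
e_x = 5.1929


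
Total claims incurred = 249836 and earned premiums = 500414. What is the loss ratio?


Loss ratio = claims / premiums
= 249836 / 500414
= 0.4993


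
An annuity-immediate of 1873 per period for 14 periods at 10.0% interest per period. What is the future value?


FV = PMT * ((1+i)^n - 1) / i
= 1873 * ((1.1)^14 - 1) / 0.1
= 1873 * (3.797498 - 1) / 0.1
= 52397.1438


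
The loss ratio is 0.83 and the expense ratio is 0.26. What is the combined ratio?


Combined ratio = loss ratio + expense ratio
= 0.83 + 0.26
= 1.09
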